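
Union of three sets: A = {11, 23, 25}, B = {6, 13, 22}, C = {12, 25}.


A ∪ B = {6, 11, 13, 22, 23, 25}
(A ∪ B) ∪ C = {6, 11, 12, 13, 22, 23, 25}

A ∪ B ∪ C = {6, 11, 12, 13, 22, 23, 25}


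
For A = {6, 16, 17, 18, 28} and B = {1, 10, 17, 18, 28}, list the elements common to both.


A ∩ B = elements in both A and B
A = {6, 16, 17, 18, 28}
B = {1, 10, 17, 18, 28}
A ∩ B = {17, 18, 28}

A ∩ B = {17, 18, 28}


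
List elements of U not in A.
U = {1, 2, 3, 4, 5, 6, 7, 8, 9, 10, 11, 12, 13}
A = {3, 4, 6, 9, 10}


Aᶜ = U \ A = elements in U but not in A
U = {1, 2, 3, 4, 5, 6, 7, 8, 9, 10, 11, 12, 13}
A = {3, 4, 6, 9, 10}
Aᶜ = {1, 2, 5, 7, 8, 11, 12, 13}

Aᶜ = {1, 2, 5, 7, 8, 11, 12, 13}


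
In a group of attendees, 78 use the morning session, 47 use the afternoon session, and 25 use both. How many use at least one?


|A ∪ B| = |A| + |B| - |A ∩ B|
= 78 + 47 - 25
= 100

|A ∪ B| = 100


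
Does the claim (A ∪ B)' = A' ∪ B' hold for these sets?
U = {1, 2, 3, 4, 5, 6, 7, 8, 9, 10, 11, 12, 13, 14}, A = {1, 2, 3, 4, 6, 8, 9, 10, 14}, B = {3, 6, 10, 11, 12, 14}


LHS: A ∪ B = {1, 2, 3, 4, 6, 8, 9, 10, 11, 12, 14}
(A ∪ B)' = U \ (A ∪ B) = {5, 7, 13}
A' = {5, 7, 11, 12, 13}, B' = {1, 2, 4, 5, 7, 8, 9, 13}
Claimed RHS: A' ∪ B' = {1, 2, 4, 5, 7, 8, 9, 11, 12, 13}
Identity is INVALID: LHS = {5, 7, 13} but the RHS claimed here equals {1, 2, 4, 5, 7, 8, 9, 11, 12, 13}. The correct form is (A ∪ B)' = A' ∩ B'.

Identity is invalid: (A ∪ B)' = {5, 7, 13} but A' ∪ B' = {1, 2, 4, 5, 7, 8, 9, 11, 12, 13}. The correct De Morgan law is (A ∪ B)' = A' ∩ B'.


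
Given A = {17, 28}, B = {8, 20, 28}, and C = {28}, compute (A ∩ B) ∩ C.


A ∩ B = {28}
(A ∩ B) ∩ C = {28}

A ∩ B ∩ C = {28}


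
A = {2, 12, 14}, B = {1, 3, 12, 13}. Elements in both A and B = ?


A = {2, 12, 14}
B = {1, 3, 12, 13}
Region: in both A and B
Elements: {12}

Elements in both A and B: {12}


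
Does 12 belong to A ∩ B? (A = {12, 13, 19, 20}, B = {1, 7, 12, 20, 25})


A = {12, 13, 19, 20}, B = {1, 7, 12, 20, 25}
A ∩ B = elements in both A and B
A ∩ B = {12, 20}
Checking if 12 ∈ A ∩ B
12 is in A ∩ B → True

12 ∈ A ∩ B


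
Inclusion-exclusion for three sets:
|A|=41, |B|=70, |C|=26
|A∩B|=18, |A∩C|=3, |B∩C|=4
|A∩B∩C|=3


|A∪B∪C| = |A|+|B|+|C| - |A∩B|-|A∩C|-|B∩C| + |A∩B∩C|
= 41+70+26 - 18-3-4 + 3
= 137 - 25 + 3
= 115

|A ∪ B ∪ C| = 115


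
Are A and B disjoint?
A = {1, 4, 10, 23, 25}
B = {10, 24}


Disjoint means A ∩ B = ∅.
A ∩ B = {10}
A ∩ B ≠ ∅, so A and B are NOT disjoint.

No, A and B are not disjoint (A ∩ B = {10})


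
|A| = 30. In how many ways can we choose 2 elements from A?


C(n,k) = n! / (k!(n-k)!)
C(30,2) = 30! / (2!28!)
= 435

C(30,2) = 435


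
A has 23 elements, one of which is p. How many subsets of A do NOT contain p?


Subsets of A avoiding p are subsets of A \ {p}, which has 22 elements.
Count = 2^(n-1) = 2^22
= 4194304

Number of subsets avoiding p = 4194304


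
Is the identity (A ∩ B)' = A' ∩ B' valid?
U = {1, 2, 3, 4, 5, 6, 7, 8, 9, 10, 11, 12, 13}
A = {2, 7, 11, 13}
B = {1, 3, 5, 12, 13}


LHS: A ∩ B = {13}
(A ∩ B)' = U \ (A ∩ B) = {1, 2, 3, 4, 5, 6, 7, 8, 9, 10, 11, 12}
A' = {1, 3, 4, 5, 6, 8, 9, 10, 12}, B' = {2, 4, 6, 7, 8, 9, 10, 11}
Claimed RHS: A' ∩ B' = {4, 6, 8, 9, 10}
Identity is INVALID: LHS = {1, 2, 3, 4, 5, 6, 7, 8, 9, 10, 11, 12} but the RHS claimed here equals {4, 6, 8, 9, 10}. The correct form is (A ∩ B)' = A' ∪ B'.

Identity is invalid: (A ∩ B)' = {1, 2, 3, 4, 5, 6, 7, 8, 9, 10, 11, 12} but A' ∩ B' = {4, 6, 8, 9, 10}. The correct De Morgan law is (A ∩ B)' = A' ∪ B'.


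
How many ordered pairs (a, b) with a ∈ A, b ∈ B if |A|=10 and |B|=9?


|A × B| = |A| × |B|
= 10 × 9
= 90

|A × B| = 90


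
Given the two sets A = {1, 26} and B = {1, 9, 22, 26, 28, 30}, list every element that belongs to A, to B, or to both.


A ∪ B = all elements in A or B (or both)
A = {1, 26}
B = {1, 9, 22, 26, 28, 30}
A ∪ B = {1, 9, 22, 26, 28, 30}

A ∪ B = {1, 9, 22, 26, 28, 30}


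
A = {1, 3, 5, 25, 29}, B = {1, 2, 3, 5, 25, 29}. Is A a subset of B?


A ⊆ B means every element of A is in B.
All elements of A are in B.
So A ⊆ B.

Yes, A ⊆ B


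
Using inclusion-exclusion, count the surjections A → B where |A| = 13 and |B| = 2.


n = |A| = 13, k = |B| = 2. Surjections via inclusion-exclusion:
S(n,k) = Σ(-1)^i × C(k,i) × (k-i)^n, i=0 to k
i=0: (-1)^0×C(2,0)×2^13 = 8192
i=1: (-1)^1×C(2,1)×1^13 = -2
i=2: (-1)^2×C(2,2)×0^13 = 0
Total = 8190

Number of surjections = 8190


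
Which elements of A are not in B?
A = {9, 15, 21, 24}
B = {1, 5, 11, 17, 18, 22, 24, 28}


A \ B = elements in A but not in B
A = {9, 15, 21, 24}
B = {1, 5, 11, 17, 18, 22, 24, 28}
Remove from A any elements in B
A \ B = {9, 15, 21}

A \ B = {9, 15, 21}


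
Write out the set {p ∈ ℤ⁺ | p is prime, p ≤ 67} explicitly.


Checking each candidate:
Condition: primes ≤ 67
Result = {2, 3, 5, 7, 11, 13, 17, 19, 23, 29, 31, 37, 41, 43, 47, 53, 59, 61, 67}

{2, 3, 5, 7, 11, 13, 17, 19, 23, 29, 31, 37, 41, 43, 47, 53, 59, 61, 67}


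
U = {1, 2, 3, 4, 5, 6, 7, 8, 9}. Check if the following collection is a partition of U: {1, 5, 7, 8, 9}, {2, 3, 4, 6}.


A partition requires: (1) non-empty parts, (2) pairwise disjoint, (3) union = U
Parts: {1, 5, 7, 8, 9}, {2, 3, 4, 6}
Union of parts: {1, 2, 3, 4, 5, 6, 7, 8, 9}
U = {1, 2, 3, 4, 5, 6, 7, 8, 9}
All non-empty? True
Pairwise disjoint? True
Covers U? True

Yes, valid partition


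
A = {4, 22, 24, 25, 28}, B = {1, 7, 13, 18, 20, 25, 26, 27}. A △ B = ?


A △ B = (A \ B) ∪ (B \ A) = elements in exactly one of A or B
A \ B = {4, 22, 24, 28}
B \ A = {1, 7, 13, 18, 20, 26, 27}
A △ B = {1, 4, 7, 13, 18, 20, 22, 24, 26, 27, 28}

A △ B = {1, 4, 7, 13, 18, 20, 22, 24, 26, 27, 28}


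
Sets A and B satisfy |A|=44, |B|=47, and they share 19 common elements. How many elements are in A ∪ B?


|A ∪ B| = |A| + |B| - |A ∩ B|
= 44 + 47 - 19
= 72

|A ∪ B| = 72


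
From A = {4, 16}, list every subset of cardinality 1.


|A| = 2, so A has C(2,1) = 2 subsets of size 1.
Enumerate by choosing 1 elements from A at a time:
{4}, {16}

1-element subsets (2 total): {4}, {16}


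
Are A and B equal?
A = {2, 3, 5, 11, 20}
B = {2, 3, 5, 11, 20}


Two sets are equal iff they have exactly the same elements.
A = {2, 3, 5, 11, 20}
B = {2, 3, 5, 11, 20}
Same elements → A = B

Yes, A = B


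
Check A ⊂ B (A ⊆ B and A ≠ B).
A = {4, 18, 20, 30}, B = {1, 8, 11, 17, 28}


A ⊂ B requires: A ⊆ B AND A ≠ B.
A ⊆ B? No
A ⊄ B, so A is not a proper subset.

No, A is not a proper subset of B


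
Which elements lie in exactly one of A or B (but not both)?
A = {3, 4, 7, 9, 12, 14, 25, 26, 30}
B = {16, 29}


A △ B = (A \ B) ∪ (B \ A) = elements in exactly one of A or B
A \ B = {3, 4, 7, 9, 12, 14, 25, 26, 30}
B \ A = {16, 29}
A △ B = {3, 4, 7, 9, 12, 14, 16, 25, 26, 29, 30}

A △ B = {3, 4, 7, 9, 12, 14, 16, 25, 26, 29, 30}


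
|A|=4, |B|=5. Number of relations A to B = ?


A relation from A to B is any subset of A × B.
|A × B| = 4 × 5 = 20
# relations = 2^|A × B| = 2^20 = 1048576

Number of relations = 1048576


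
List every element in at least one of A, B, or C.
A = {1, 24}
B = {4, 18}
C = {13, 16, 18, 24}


A ∪ B = {1, 4, 18, 24}
(A ∪ B) ∪ C = {1, 4, 13, 16, 18, 24}

A ∪ B ∪ C = {1, 4, 13, 16, 18, 24}


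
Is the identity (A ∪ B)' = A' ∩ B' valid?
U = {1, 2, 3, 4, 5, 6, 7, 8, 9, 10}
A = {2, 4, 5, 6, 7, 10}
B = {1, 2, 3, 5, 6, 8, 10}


LHS: A ∪ B = {1, 2, 3, 4, 5, 6, 7, 8, 10}
(A ∪ B)' = U \ (A ∪ B) = {9}
A' = {1, 3, 8, 9}, B' = {4, 7, 9}
Claimed RHS: A' ∩ B' = {9}
Identity is VALID: LHS = RHS = {9} ✓

Identity is valid. (A ∪ B)' = A' ∩ B' = {9}


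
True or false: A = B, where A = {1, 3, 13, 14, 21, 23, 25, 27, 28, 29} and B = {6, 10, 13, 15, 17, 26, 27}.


Two sets are equal iff they have exactly the same elements.
A = {1, 3, 13, 14, 21, 23, 25, 27, 28, 29}
B = {6, 10, 13, 15, 17, 26, 27}
Differences: {1, 3, 6, 10, 14, 15, 17, 21, 23, 25, 26, 28, 29}
A ≠ B

No, A ≠ B


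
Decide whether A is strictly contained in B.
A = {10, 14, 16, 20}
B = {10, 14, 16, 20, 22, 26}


A ⊂ B requires: A ⊆ B AND A ≠ B.
A ⊆ B? Yes
A = B? No
A ⊂ B: Yes (A is a proper subset of B)

Yes, A ⊂ B


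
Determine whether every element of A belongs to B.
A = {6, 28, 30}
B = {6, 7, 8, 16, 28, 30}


A ⊆ B means every element of A is in B.
All elements of A are in B.
So A ⊆ B.

Yes, A ⊆ B


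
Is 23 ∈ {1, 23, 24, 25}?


A = {1, 23, 24, 25}
Checking if 23 is in A
23 is in A → True

23 ∈ A


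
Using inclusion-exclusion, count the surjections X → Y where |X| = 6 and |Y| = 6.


n = |X| = 6, k = |Y| = 6. Surjections via inclusion-exclusion:
S(n,k) = Σ(-1)^i × C(k,i) × (k-i)^n, i=0 to k
i=0: (-1)^0×C(6,0)×6^6 = 46656
i=1: (-1)^1×C(6,1)×5^6 = -93750
i=2: (-1)^2×C(6,2)×4^6 = 61440
i=3: (-1)^3×C(6,3)×3^6 = -14580
i=4: (-1)^4×C(6,4)×2^6 = 960
i=5: (-1)^5×C(6,5)×1^6 = -6
i=6: (-1)^6×C(6,6)×0^6 = 0
Total = 720

Number of surjections = 720


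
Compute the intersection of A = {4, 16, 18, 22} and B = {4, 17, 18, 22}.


A ∩ B = elements in both A and B
A = {4, 16, 18, 22}
B = {4, 17, 18, 22}
A ∩ B = {4, 18, 22}

A ∩ B = {4, 18, 22}


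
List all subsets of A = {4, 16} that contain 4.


A subset of A contains 4 iff the remaining 1 elements form any subset of A \ {4}.
Count: 2^(n-1) = 2^1 = 2
Subsets containing 4: {4}, {4, 16}

Subsets containing 4 (2 total): {4}, {4, 16}


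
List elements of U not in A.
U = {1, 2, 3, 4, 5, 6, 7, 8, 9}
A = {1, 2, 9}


Aᶜ = U \ A = elements in U but not in A
U = {1, 2, 3, 4, 5, 6, 7, 8, 9}
A = {1, 2, 9}
Aᶜ = {3, 4, 5, 6, 7, 8}

Aᶜ = {3, 4, 5, 6, 7, 8}


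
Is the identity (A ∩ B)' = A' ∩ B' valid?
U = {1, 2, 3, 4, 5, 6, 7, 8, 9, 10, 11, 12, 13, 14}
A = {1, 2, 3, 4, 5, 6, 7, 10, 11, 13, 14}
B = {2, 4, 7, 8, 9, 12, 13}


LHS: A ∩ B = {2, 4, 7, 13}
(A ∩ B)' = U \ (A ∩ B) = {1, 3, 5, 6, 8, 9, 10, 11, 12, 14}
A' = {8, 9, 12}, B' = {1, 3, 5, 6, 10, 11, 14}
Claimed RHS: A' ∩ B' = ∅
Identity is INVALID: LHS = {1, 3, 5, 6, 8, 9, 10, 11, 12, 14} but the RHS claimed here equals ∅. The correct form is (A ∩ B)' = A' ∪ B'.

Identity is invalid: (A ∩ B)' = {1, 3, 5, 6, 8, 9, 10, 11, 12, 14} but A' ∩ B' = ∅. The correct De Morgan law is (A ∩ B)' = A' ∪ B'.


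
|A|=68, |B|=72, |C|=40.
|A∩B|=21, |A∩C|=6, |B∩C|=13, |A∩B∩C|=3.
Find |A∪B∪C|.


|A∪B∪C| = |A|+|B|+|C| - |A∩B|-|A∩C|-|B∩C| + |A∩B∩C|
= 68+72+40 - 21-6-13 + 3
= 180 - 40 + 3
= 143

|A ∪ B ∪ C| = 143


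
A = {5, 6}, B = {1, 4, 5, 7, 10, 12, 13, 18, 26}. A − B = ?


A \ B = elements in A but not in B
A = {5, 6}
B = {1, 4, 5, 7, 10, 12, 13, 18, 26}
Remove from A any elements in B
A \ B = {6}

A \ B = {6}


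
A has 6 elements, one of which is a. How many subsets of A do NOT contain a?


Subsets of A avoiding a are subsets of A \ {a}, which has 5 elements.
Count = 2^(n-1) = 2^5
= 32

Number of subsets avoiding a = 32


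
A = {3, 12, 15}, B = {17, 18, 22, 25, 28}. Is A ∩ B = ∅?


Disjoint means A ∩ B = ∅.
A ∩ B = ∅
A ∩ B = ∅, so A and B are disjoint.

Yes, A and B are disjoint


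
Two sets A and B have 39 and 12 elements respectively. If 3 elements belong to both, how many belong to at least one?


|A ∪ B| = |A| + |B| - |A ∩ B|
= 39 + 12 - 3
= 48

|A ∪ B| = 48


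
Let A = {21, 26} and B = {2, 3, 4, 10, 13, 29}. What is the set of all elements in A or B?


A ∪ B = all elements in A or B (or both)
A = {21, 26}
B = {2, 3, 4, 10, 13, 29}
A ∪ B = {2, 3, 4, 10, 13, 21, 26, 29}

A ∪ B = {2, 3, 4, 10, 13, 21, 26, 29}


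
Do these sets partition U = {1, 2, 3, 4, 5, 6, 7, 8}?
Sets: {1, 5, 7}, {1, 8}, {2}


A partition requires: (1) non-empty parts, (2) pairwise disjoint, (3) union = U
Parts: {1, 5, 7}, {1, 8}, {2}
Union of parts: {1, 2, 5, 7, 8}
U = {1, 2, 3, 4, 5, 6, 7, 8}
All non-empty? True
Pairwise disjoint? False
Covers U? False

No, not a valid partition


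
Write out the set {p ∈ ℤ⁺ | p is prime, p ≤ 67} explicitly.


Checking each candidate:
Condition: primes ≤ 67
Result = {2, 3, 5, 7, 11, 13, 17, 19, 23, 29, 31, 37, 41, 43, 47, 53, 59, 61, 67}

{2, 3, 5, 7, 11, 13, 17, 19, 23, 29, 31, 37, 41, 43, 47, 53, 59, 61, 67}


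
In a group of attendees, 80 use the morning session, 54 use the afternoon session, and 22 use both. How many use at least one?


|A ∪ B| = |A| + |B| - |A ∩ B|
= 80 + 54 - 22
= 112

|A ∪ B| = 112


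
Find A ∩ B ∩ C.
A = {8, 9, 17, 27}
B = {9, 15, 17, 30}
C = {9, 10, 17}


A ∩ B = {9, 17}
(A ∩ B) ∩ C = {9, 17}

A ∩ B ∩ C = {9, 17}


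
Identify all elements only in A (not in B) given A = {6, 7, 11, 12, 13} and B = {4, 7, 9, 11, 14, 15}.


A = {6, 7, 11, 12, 13}
B = {4, 7, 9, 11, 14, 15}
Region: only in A (not in B)
Elements: {6, 12, 13}

Elements only in A (not in B): {6, 12, 13}


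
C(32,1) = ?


C(n,k) = n! / (k!(n-k)!)
C(32,1) = 32! / (1!31!)
= 32

C(32,1) = 32


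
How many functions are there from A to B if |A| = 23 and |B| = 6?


Each of |A| = 23 inputs maps to any of |B| = 6 outputs.
# functions = |B|^|A| = 6^23
= 789730223053602816

Number of functions = 789730223053602816


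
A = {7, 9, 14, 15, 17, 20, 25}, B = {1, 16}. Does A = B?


Two sets are equal iff they have exactly the same elements.
A = {7, 9, 14, 15, 17, 20, 25}
B = {1, 16}
Differences: {1, 7, 9, 14, 15, 16, 17, 20, 25}
A ≠ B

No, A ≠ B


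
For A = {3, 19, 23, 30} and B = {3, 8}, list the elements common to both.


A ∩ B = elements in both A and B
A = {3, 19, 23, 30}
B = {3, 8}
A ∩ B = {3}

A ∩ B = {3}


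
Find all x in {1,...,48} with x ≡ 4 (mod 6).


Checking each candidate:
Condition: x in {1,...,48} with x ≡ 4 (mod 6)
Result = {4, 10, 16, 22, 28, 34, 40, 46}

{4, 10, 16, 22, 28, 34, 40, 46}


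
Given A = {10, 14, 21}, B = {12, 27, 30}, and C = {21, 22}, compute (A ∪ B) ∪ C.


A ∪ B = {10, 12, 14, 21, 27, 30}
(A ∪ B) ∪ C = {10, 12, 14, 21, 22, 27, 30}

A ∪ B ∪ C = {10, 12, 14, 21, 22, 27, 30}


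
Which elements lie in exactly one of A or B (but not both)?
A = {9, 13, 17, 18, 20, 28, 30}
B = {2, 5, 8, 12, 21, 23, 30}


A △ B = (A \ B) ∪ (B \ A) = elements in exactly one of A or B
A \ B = {9, 13, 17, 18, 20, 28}
B \ A = {2, 5, 8, 12, 21, 23}
A △ B = {2, 5, 8, 9, 12, 13, 17, 18, 20, 21, 23, 28}

A △ B = {2, 5, 8, 9, 12, 13, 17, 18, 20, 21, 23, 28}


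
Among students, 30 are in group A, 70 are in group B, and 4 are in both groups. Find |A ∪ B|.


|A ∪ B| = |A| + |B| - |A ∩ B|
= 30 + 70 - 4
= 96

|A ∪ B| = 96


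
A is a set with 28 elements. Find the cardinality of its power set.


Number of subsets = 2^n
= 2^28
= 268435456

|P(A)| = 268435456


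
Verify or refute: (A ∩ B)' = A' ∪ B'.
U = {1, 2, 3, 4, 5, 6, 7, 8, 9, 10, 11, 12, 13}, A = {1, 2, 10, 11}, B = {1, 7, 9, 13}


LHS: A ∩ B = {1}
(A ∩ B)' = U \ (A ∩ B) = {2, 3, 4, 5, 6, 7, 8, 9, 10, 11, 12, 13}
A' = {3, 4, 5, 6, 7, 8, 9, 12, 13}, B' = {2, 3, 4, 5, 6, 8, 10, 11, 12}
Claimed RHS: A' ∪ B' = {2, 3, 4, 5, 6, 7, 8, 9, 10, 11, 12, 13}
Identity is VALID: LHS = RHS = {2, 3, 4, 5, 6, 7, 8, 9, 10, 11, 12, 13} ✓

Identity is valid. (A ∩ B)' = A' ∪ B' = {2, 3, 4, 5, 6, 7, 8, 9, 10, 11, 12, 13}


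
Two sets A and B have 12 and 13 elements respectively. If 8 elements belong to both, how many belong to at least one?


|A ∪ B| = |A| + |B| - |A ∩ B|
= 12 + 13 - 8
= 17

|A ∪ B| = 17


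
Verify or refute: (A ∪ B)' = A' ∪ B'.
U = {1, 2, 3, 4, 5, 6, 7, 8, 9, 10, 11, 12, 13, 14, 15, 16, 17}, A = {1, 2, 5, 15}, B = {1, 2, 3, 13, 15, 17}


LHS: A ∪ B = {1, 2, 3, 5, 13, 15, 17}
(A ∪ B)' = U \ (A ∪ B) = {4, 6, 7, 8, 9, 10, 11, 12, 14, 16}
A' = {3, 4, 6, 7, 8, 9, 10, 11, 12, 13, 14, 16, 17}, B' = {4, 5, 6, 7, 8, 9, 10, 11, 12, 14, 16}
Claimed RHS: A' ∪ B' = {3, 4, 5, 6, 7, 8, 9, 10, 11, 12, 13, 14, 16, 17}
Identity is INVALID: LHS = {4, 6, 7, 8, 9, 10, 11, 12, 14, 16} but the RHS claimed here equals {3, 4, 5, 6, 7, 8, 9, 10, 11, 12, 13, 14, 16, 17}. The correct form is (A ∪ B)' = A' ∩ B'.

Identity is invalid: (A ∪ B)' = {4, 6, 7, 8, 9, 10, 11, 12, 14, 16} but A' ∪ B' = {3, 4, 5, 6, 7, 8, 9, 10, 11, 12, 13, 14, 16, 17}. The correct De Morgan law is (A ∪ B)' = A' ∩ B'.


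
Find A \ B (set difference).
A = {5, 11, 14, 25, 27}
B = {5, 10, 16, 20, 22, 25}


A \ B = elements in A but not in B
A = {5, 11, 14, 25, 27}
B = {5, 10, 16, 20, 22, 25}
Remove from A any elements in B
A \ B = {11, 14, 27}

A \ B = {11, 14, 27}


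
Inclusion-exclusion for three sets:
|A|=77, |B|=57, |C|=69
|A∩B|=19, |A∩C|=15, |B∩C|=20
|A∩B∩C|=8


|A∪B∪C| = |A|+|B|+|C| - |A∩B|-|A∩C|-|B∩C| + |A∩B∩C|
= 77+57+69 - 19-15-20 + 8
= 203 - 54 + 8
= 157

|A ∪ B ∪ C| = 157


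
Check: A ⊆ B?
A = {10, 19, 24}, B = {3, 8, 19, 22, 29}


A ⊆ B means every element of A is in B.
Elements in A not in B: {10, 24}
So A ⊄ B.

No, A ⊄ B


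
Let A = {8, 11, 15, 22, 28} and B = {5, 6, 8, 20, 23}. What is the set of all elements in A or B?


A ∪ B = all elements in A or B (or both)
A = {8, 11, 15, 22, 28}
B = {5, 6, 8, 20, 23}
A ∪ B = {5, 6, 8, 11, 15, 20, 22, 23, 28}

A ∪ B = {5, 6, 8, 11, 15, 20, 22, 23, 28}


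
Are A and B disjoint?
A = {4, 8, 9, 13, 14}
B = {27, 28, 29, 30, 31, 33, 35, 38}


Disjoint means A ∩ B = ∅.
A ∩ B = ∅
A ∩ B = ∅, so A and B are disjoint.

Yes, A and B are disjoint


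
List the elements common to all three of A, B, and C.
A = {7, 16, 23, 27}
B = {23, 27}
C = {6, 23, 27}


A ∩ B = {23, 27}
(A ∩ B) ∩ C = {23, 27}

A ∩ B ∩ C = {23, 27}


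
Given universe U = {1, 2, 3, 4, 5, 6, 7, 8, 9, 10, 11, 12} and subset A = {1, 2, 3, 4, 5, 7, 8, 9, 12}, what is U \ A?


Aᶜ = U \ A = elements in U but not in A
U = {1, 2, 3, 4, 5, 6, 7, 8, 9, 10, 11, 12}
A = {1, 2, 3, 4, 5, 7, 8, 9, 12}
Aᶜ = {6, 10, 11}

Aᶜ = {6, 10, 11}


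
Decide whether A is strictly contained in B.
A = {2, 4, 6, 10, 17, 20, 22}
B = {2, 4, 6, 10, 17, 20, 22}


A ⊂ B requires: A ⊆ B AND A ≠ B.
A ⊆ B? Yes
A = B? Yes
A = B, so A is not a PROPER subset.

No, A is not a proper subset of B


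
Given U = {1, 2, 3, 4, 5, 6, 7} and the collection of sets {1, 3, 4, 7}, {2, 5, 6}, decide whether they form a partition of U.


A partition requires: (1) non-empty parts, (2) pairwise disjoint, (3) union = U
Parts: {1, 3, 4, 7}, {2, 5, 6}
Union of parts: {1, 2, 3, 4, 5, 6, 7}
U = {1, 2, 3, 4, 5, 6, 7}
All non-empty? True
Pairwise disjoint? True
Covers U? True

Yes, valid partition


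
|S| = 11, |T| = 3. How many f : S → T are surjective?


n = |S| = 11, k = |T| = 3. Surjections via inclusion-exclusion:
S(n,k) = Σ(-1)^i × C(k,i) × (k-i)^n, i=0 to k
i=0: (-1)^0×C(3,0)×3^11 = 177147
i=1: (-1)^1×C(3,1)×2^11 = -6144
i=2: (-1)^2×C(3,2)×1^11 = 3
i=3: (-1)^3×C(3,3)×0^11 = 0
Total = 171006

Number of surjections = 171006


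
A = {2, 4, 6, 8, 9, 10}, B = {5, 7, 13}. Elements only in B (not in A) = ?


A = {2, 4, 6, 8, 9, 10}
B = {5, 7, 13}
Region: only in B (not in A)
Elements: {5, 7, 13}

Elements only in B (not in A): {5, 7, 13}


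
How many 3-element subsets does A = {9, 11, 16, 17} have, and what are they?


|A| = 4, so A has C(4,3) = 4 subsets of size 3.
Enumerate by choosing 3 elements from A at a time:
{9, 11, 16}, {9, 11, 17}, {9, 16, 17}, {11, 16, 17}

3-element subsets (4 total): {9, 11, 16}, {9, 11, 17}, {9, 16, 17}, {11, 16, 17}


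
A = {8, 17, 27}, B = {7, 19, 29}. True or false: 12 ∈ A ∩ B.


A = {8, 17, 27}, B = {7, 19, 29}
A ∩ B = elements in both A and B
A ∩ B = ∅
Checking if 12 ∈ A ∩ B
12 is not in A ∩ B → False

12 ∉ A ∩ B


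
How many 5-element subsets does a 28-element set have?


C(n,k) = n! / (k!(n-k)!)
C(28,5) = 28! / (5!23!)
= 98280

C(28,5) = 98280


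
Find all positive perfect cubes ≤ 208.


Checking each candidate:
Condition: positive perfect cubes ≤ 208
Result = {1, 8, 27, 64, 125}

{1, 8, 27, 64, 125}


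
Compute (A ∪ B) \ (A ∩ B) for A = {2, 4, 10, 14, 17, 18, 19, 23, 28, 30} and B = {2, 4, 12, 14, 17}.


A △ B = (A \ B) ∪ (B \ A) = elements in exactly one of A or B
A \ B = {10, 18, 19, 23, 28, 30}
B \ A = {12}
A △ B = {10, 12, 18, 19, 23, 28, 30}

A △ B = {10, 12, 18, 19, 23, 28, 30}


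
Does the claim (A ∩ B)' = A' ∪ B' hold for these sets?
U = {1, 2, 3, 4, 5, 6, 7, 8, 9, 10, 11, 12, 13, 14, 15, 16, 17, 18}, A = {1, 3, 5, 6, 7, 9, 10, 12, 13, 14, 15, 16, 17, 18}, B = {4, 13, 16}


LHS: A ∩ B = {13, 16}
(A ∩ B)' = U \ (A ∩ B) = {1, 2, 3, 4, 5, 6, 7, 8, 9, 10, 11, 12, 14, 15, 17, 18}
A' = {2, 4, 8, 11}, B' = {1, 2, 3, 5, 6, 7, 8, 9, 10, 11, 12, 14, 15, 17, 18}
Claimed RHS: A' ∪ B' = {1, 2, 3, 4, 5, 6, 7, 8, 9, 10, 11, 12, 14, 15, 17, 18}
Identity is VALID: LHS = RHS = {1, 2, 3, 4, 5, 6, 7, 8, 9, 10, 11, 12, 14, 15, 17, 18} ✓

Identity is valid. (A ∩ B)' = A' ∪ B' = {1, 2, 3, 4, 5, 6, 7, 8, 9, 10, 11, 12, 14, 15, 17, 18}


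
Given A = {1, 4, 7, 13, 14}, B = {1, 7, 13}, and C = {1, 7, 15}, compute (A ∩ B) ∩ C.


A ∩ B = {1, 7, 13}
(A ∩ B) ∩ C = {1, 7}

A ∩ B ∩ C = {1, 7}


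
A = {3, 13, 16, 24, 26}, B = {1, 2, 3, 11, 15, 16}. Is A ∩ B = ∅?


Disjoint means A ∩ B = ∅.
A ∩ B = {3, 16}
A ∩ B ≠ ∅, so A and B are NOT disjoint.

No, A and B are not disjoint (A ∩ B = {3, 16})


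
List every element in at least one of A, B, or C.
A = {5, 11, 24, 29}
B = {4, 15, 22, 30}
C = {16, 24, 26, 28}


A ∪ B = {4, 5, 11, 15, 22, 24, 29, 30}
(A ∪ B) ∪ C = {4, 5, 11, 15, 16, 22, 24, 26, 28, 29, 30}

A ∪ B ∪ C = {4, 5, 11, 15, 16, 22, 24, 26, 28, 29, 30}


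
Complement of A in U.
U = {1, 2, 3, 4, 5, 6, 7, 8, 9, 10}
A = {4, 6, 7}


Aᶜ = U \ A = elements in U but not in A
U = {1, 2, 3, 4, 5, 6, 7, 8, 9, 10}
A = {4, 6, 7}
Aᶜ = {1, 2, 3, 5, 8, 9, 10}

Aᶜ = {1, 2, 3, 5, 8, 9, 10}


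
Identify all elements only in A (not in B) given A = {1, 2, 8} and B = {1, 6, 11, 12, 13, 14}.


A = {1, 2, 8}
B = {1, 6, 11, 12, 13, 14}
Region: only in A (not in B)
Elements: {2, 8}

Elements only in A (not in B): {2, 8}


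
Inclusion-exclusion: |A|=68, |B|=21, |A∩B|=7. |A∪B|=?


|A ∪ B| = |A| + |B| - |A ∩ B|
= 68 + 21 - 7
= 82

|A ∪ B| = 82


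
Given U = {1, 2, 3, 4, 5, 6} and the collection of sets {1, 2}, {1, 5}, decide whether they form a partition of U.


A partition requires: (1) non-empty parts, (2) pairwise disjoint, (3) union = U
Parts: {1, 2}, {1, 5}
Union of parts: {1, 2, 5}
U = {1, 2, 3, 4, 5, 6}
All non-empty? True
Pairwise disjoint? False
Covers U? False

No, not a valid partition


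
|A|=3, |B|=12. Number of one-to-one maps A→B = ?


An injection sends each of |A| = 3 inputs to a distinct output in B.
# injections = |B|·(|B|-1)·…·(|B|-|A|+1) = 12! / (12 - 3)!
= 12 × 11 × 10
= 1320

Number of injections = 1320


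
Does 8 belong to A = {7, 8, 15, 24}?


A = {7, 8, 15, 24}
Checking if 8 is in A
8 is in A → True

8 ∈ A


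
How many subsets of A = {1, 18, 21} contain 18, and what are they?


A subset of A contains 18 iff the remaining 2 elements form any subset of A \ {18}.
Count: 2^(n-1) = 2^2 = 4
Subsets containing 18: {18}, {1, 18}, {18, 21}, {1, 18, 21}

Subsets containing 18 (4 total): {18}, {1, 18}, {18, 21}, {1, 18, 21}


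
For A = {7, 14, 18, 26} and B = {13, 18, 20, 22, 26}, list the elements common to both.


A ∩ B = elements in both A and B
A = {7, 14, 18, 26}
B = {13, 18, 20, 22, 26}
A ∩ B = {18, 26}

A ∩ B = {18, 26}


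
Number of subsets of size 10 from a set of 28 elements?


C(n,k) = n! / (k!(n-k)!)
C(28,10) = 28! / (10!18!)
= 13123110

C(28,10) = 13123110


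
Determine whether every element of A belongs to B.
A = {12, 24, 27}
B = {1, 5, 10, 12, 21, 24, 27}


A ⊆ B means every element of A is in B.
All elements of A are in B.
So A ⊆ B.

Yes, A ⊆ B


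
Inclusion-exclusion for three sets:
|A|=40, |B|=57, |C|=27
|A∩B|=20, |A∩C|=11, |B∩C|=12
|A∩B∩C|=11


|A∪B∪C| = |A|+|B|+|C| - |A∩B|-|A∩C|-|B∩C| + |A∩B∩C|
= 40+57+27 - 20-11-12 + 11
= 124 - 43 + 11
= 92

|A ∪ B ∪ C| = 92


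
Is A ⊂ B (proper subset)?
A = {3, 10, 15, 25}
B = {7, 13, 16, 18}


A ⊂ B requires: A ⊆ B AND A ≠ B.
A ⊆ B? No
A ⊄ B, so A is not a proper subset.

No, A is not a proper subset of B


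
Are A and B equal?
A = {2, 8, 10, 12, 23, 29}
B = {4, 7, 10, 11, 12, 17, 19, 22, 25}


Two sets are equal iff they have exactly the same elements.
A = {2, 8, 10, 12, 23, 29}
B = {4, 7, 10, 11, 12, 17, 19, 22, 25}
Differences: {2, 4, 7, 8, 11, 17, 19, 22, 23, 25, 29}
A ≠ B

No, A ≠ B


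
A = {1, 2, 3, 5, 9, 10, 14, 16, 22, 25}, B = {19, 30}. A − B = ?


A \ B = elements in A but not in B
A = {1, 2, 3, 5, 9, 10, 14, 16, 22, 25}
B = {19, 30}
Remove from A any elements in B
A \ B = {1, 2, 3, 5, 9, 10, 14, 16, 22, 25}

A \ B = {1, 2, 3, 5, 9, 10, 14, 16, 22, 25}


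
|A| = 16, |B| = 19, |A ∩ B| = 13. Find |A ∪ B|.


|A ∪ B| = |A| + |B| - |A ∩ B|
= 16 + 19 - 13
= 22

|A ∪ B| = 22


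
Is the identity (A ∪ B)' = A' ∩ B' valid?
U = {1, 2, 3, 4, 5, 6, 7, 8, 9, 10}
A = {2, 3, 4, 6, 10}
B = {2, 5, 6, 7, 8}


LHS: A ∪ B = {2, 3, 4, 5, 6, 7, 8, 10}
(A ∪ B)' = U \ (A ∪ B) = {1, 9}
A' = {1, 5, 7, 8, 9}, B' = {1, 3, 4, 9, 10}
Claimed RHS: A' ∩ B' = {1, 9}
Identity is VALID: LHS = RHS = {1, 9} ✓

Identity is valid. (A ∪ B)' = A' ∩ B' = {1, 9}


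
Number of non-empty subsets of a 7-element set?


Total subsets = 2^n = 2^7 = 128
Non-empty subsets exclude the empty set: 2^n - 1
= 128 - 1
= 127

Number of non-empty subsets = 127


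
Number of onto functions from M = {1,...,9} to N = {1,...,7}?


n = |M| = 9, k = |N| = 7. Surjections via inclusion-exclusion:
S(n,k) = Σ(-1)^i × C(k,i) × (k-i)^n, i=0 to k
i=0: (-1)^0×C(7,0)×7^9 = 40353607
i=1: (-1)^1×C(7,1)×6^9 = -70543872
i=2: (-1)^2×C(7,2)×5^9 = 41015625
i=3: (-1)^3×C(7,3)×4^9 = -9175040
i=4: (-1)^4×C(7,4)×3^9 = 688905
i=5: (-1)^5×C(7,5)×2^9 = -10752
i=6: (-1)^6×C(7,6)×1^9 = 7
i=7: (-1)^7×C(7,7)×0^9 = 0
Total = 2328480

Number of surjections = 2328480


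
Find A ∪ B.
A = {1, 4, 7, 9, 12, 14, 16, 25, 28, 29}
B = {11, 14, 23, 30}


A ∪ B = all elements in A or B (or both)
A = {1, 4, 7, 9, 12, 14, 16, 25, 28, 29}
B = {11, 14, 23, 30}
A ∪ B = {1, 4, 7, 9, 11, 12, 14, 16, 23, 25, 28, 29, 30}

A ∪ B = {1, 4, 7, 9, 11, 12, 14, 16, 23, 25, 28, 29, 30}


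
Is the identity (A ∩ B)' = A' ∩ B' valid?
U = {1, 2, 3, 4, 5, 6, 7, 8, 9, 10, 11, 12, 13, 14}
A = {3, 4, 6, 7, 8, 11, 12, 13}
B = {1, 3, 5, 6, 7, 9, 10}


LHS: A ∩ B = {3, 6, 7}
(A ∩ B)' = U \ (A ∩ B) = {1, 2, 4, 5, 8, 9, 10, 11, 12, 13, 14}
A' = {1, 2, 5, 9, 10, 14}, B' = {2, 4, 8, 11, 12, 13, 14}
Claimed RHS: A' ∩ B' = {2, 14}
Identity is INVALID: LHS = {1, 2, 4, 5, 8, 9, 10, 11, 12, 13, 14} but the RHS claimed here equals {2, 14}. The correct form is (A ∩ B)' = A' ∪ B'.

Identity is invalid: (A ∩ B)' = {1, 2, 4, 5, 8, 9, 10, 11, 12, 13, 14} but A' ∩ B' = {2, 14}. The correct De Morgan law is (A ∩ B)' = A' ∪ B'.


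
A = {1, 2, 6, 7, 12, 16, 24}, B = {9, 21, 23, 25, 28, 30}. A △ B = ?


A △ B = (A \ B) ∪ (B \ A) = elements in exactly one of A or B
A \ B = {1, 2, 6, 7, 12, 16, 24}
B \ A = {9, 21, 23, 25, 28, 30}
A △ B = {1, 2, 6, 7, 9, 12, 16, 21, 23, 24, 25, 28, 30}

A △ B = {1, 2, 6, 7, 9, 12, 16, 21, 23, 24, 25, 28, 30}


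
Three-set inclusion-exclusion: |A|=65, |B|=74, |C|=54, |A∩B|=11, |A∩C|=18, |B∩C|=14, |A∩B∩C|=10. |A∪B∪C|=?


|A∪B∪C| = |A|+|B|+|C| - |A∩B|-|A∩C|-|B∩C| + |A∩B∩C|
= 65+74+54 - 11-18-14 + 10
= 193 - 43 + 10
= 160

|A ∪ B ∪ C| = 160


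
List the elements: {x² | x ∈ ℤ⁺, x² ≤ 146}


Checking each candidate:
Condition: positive perfect squares ≤ 146
Result = {1, 4, 9, 16, 25, 36, 49, 64, 81, 100, 121, 144}

{1, 4, 9, 16, 25, 36, 49, 64, 81, 100, 121, 144}


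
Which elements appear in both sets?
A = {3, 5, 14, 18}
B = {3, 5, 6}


A ∩ B = elements in both A and B
A = {3, 5, 14, 18}
B = {3, 5, 6}
A ∩ B = {3, 5}

A ∩ B = {3, 5}


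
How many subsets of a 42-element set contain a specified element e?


Subsets of A containing e correspond to subsets of A \ {e}, which has 41 elements.
Count = 2^(n-1) = 2^41
= 2199023255552

Number of subsets containing e = 2199023255552


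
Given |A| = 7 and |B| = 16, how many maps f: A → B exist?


Each of |A| = 7 inputs maps to any of |B| = 16 outputs.
# functions = |B|^|A| = 16^7
= 268435456

Number of functions = 268435456


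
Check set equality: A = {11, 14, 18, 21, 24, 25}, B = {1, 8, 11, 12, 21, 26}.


Two sets are equal iff they have exactly the same elements.
A = {11, 14, 18, 21, 24, 25}
B = {1, 8, 11, 12, 21, 26}
Differences: {1, 8, 12, 14, 18, 24, 25, 26}
A ≠ B

No, A ≠ B


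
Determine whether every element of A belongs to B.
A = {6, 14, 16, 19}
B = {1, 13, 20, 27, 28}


A ⊆ B means every element of A is in B.
Elements in A not in B: {6, 14, 16, 19}
So A ⊄ B.

No, A ⊄ B


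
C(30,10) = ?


C(n,k) = n! / (k!(n-k)!)
C(30,10) = 30! / (10!20!)
= 30045015

C(30,10) = 30045015


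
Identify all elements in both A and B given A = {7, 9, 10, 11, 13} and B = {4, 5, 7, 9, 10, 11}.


A = {7, 9, 10, 11, 13}
B = {4, 5, 7, 9, 10, 11}
Region: in both A and B
Elements: {7, 9, 10, 11}

Elements in both A and B: {7, 9, 10, 11}


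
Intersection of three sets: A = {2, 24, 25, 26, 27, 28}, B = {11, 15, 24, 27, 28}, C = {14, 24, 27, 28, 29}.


A ∩ B = {24, 27, 28}
(A ∩ B) ∩ C = {24, 27, 28}

A ∩ B ∩ C = {24, 27, 28}


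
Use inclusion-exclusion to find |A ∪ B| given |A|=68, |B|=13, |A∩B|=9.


|A ∪ B| = |A| + |B| - |A ∩ B|
= 68 + 13 - 9
= 72

|A ∪ B| = 72


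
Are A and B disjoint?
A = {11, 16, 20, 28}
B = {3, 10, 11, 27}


Disjoint means A ∩ B = ∅.
A ∩ B = {11}
A ∩ B ≠ ∅, so A and B are NOT disjoint.

No, A and B are not disjoint (A ∩ B = {11})


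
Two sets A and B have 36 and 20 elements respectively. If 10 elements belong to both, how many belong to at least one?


|A ∪ B| = |A| + |B| - |A ∩ B|
= 36 + 20 - 10
= 46

|A ∪ B| = 46


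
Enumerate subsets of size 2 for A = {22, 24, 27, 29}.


|A| = 4, so A has C(4,2) = 6 subsets of size 2.
Enumerate by choosing 2 elements from A at a time:
{22, 24}, {22, 27}, {22, 29}, {24, 27}, {24, 29}, {27, 29}

2-element subsets (6 total): {22, 24}, {22, 27}, {22, 29}, {24, 27}, {24, 29}, {27, 29}


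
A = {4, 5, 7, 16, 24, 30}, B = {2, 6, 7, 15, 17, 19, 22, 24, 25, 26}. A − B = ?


A \ B = elements in A but not in B
A = {4, 5, 7, 16, 24, 30}
B = {2, 6, 7, 15, 17, 19, 22, 24, 25, 26}
Remove from A any elements in B
A \ B = {4, 5, 16, 30}

A \ B = {4, 5, 16, 30}


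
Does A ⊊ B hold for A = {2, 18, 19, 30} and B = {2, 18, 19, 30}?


A ⊂ B requires: A ⊆ B AND A ≠ B.
A ⊆ B? Yes
A = B? Yes
A = B, so A is not a PROPER subset.

No, A is not a proper subset of B


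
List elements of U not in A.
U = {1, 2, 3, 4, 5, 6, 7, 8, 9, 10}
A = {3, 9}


Aᶜ = U \ A = elements in U but not in A
U = {1, 2, 3, 4, 5, 6, 7, 8, 9, 10}
A = {3, 9}
Aᶜ = {1, 2, 4, 5, 6, 7, 8, 10}

Aᶜ = {1, 2, 4, 5, 6, 7, 8, 10}


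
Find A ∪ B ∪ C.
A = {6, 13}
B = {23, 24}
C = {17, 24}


A ∪ B = {6, 13, 23, 24}
(A ∪ B) ∪ C = {6, 13, 17, 23, 24}

A ∪ B ∪ C = {6, 13, 17, 23, 24}


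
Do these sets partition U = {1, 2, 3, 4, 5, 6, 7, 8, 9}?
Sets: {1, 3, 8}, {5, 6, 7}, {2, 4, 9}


A partition requires: (1) non-empty parts, (2) pairwise disjoint, (3) union = U
Parts: {1, 3, 8}, {5, 6, 7}, {2, 4, 9}
Union of parts: {1, 2, 3, 4, 5, 6, 7, 8, 9}
U = {1, 2, 3, 4, 5, 6, 7, 8, 9}
All non-empty? True
Pairwise disjoint? True
Covers U? True

Yes, valid partition


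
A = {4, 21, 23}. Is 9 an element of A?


A = {4, 21, 23}
Checking if 9 is in A
9 is not in A → False

9 ∉ A


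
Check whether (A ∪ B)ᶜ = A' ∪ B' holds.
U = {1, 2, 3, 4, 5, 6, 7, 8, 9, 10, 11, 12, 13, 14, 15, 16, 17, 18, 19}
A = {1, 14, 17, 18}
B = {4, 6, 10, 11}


LHS: A ∪ B = {1, 4, 6, 10, 11, 14, 17, 18}
(A ∪ B)' = U \ (A ∪ B) = {2, 3, 5, 7, 8, 9, 12, 13, 15, 16, 19}
A' = {2, 3, 4, 5, 6, 7, 8, 9, 10, 11, 12, 13, 15, 16, 19}, B' = {1, 2, 3, 5, 7, 8, 9, 12, 13, 14, 15, 16, 17, 18, 19}
Claimed RHS: A' ∪ B' = {1, 2, 3, 4, 5, 6, 7, 8, 9, 10, 11, 12, 13, 14, 15, 16, 17, 18, 19}
Identity is INVALID: LHS = {2, 3, 5, 7, 8, 9, 12, 13, 15, 16, 19} but the RHS claimed here equals {1, 2, 3, 4, 5, 6, 7, 8, 9, 10, 11, 12, 13, 14, 15, 16, 17, 18, 19}. The correct form is (A ∪ B)' = A' ∩ B'.

Identity is invalid: (A ∪ B)' = {2, 3, 5, 7, 8, 9, 12, 13, 15, 16, 19} but A' ∪ B' = {1, 2, 3, 4, 5, 6, 7, 8, 9, 10, 11, 12, 13, 14, 15, 16, 17, 18, 19}. The correct De Morgan law is (A ∪ B)' = A' ∩ B'.


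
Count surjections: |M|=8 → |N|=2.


n = |M| = 8, k = |N| = 2. Surjections via inclusion-exclusion:
S(n,k) = Σ(-1)^i × C(k,i) × (k-i)^n, i=0 to k
i=0: (-1)^0×C(2,0)×2^8 = 256
i=1: (-1)^1×C(2,1)×1^8 = -2
i=2: (-1)^2×C(2,2)×0^8 = 0
Total = 254

Number of surjections = 254


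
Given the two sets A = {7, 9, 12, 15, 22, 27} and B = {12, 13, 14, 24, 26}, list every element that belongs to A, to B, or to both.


A ∪ B = all elements in A or B (or both)
A = {7, 9, 12, 15, 22, 27}
B = {12, 13, 14, 24, 26}
A ∪ B = {7, 9, 12, 13, 14, 15, 22, 24, 26, 27}

A ∪ B = {7, 9, 12, 13, 14, 15, 22, 24, 26, 27}


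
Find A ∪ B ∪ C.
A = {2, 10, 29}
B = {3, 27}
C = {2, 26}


A ∪ B = {2, 3, 10, 27, 29}
(A ∪ B) ∪ C = {2, 3, 10, 26, 27, 29}

A ∪ B ∪ C = {2, 3, 10, 26, 27, 29}


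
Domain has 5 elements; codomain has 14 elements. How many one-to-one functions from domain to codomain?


An injection sends each of |A| = 5 inputs to a distinct output in B.
# injections = |B|·(|B|-1)·…·(|B|-|A|+1) = 14! / (14 - 5)!
= 14 × 13 × 12 × 11 × 10
= 240240

Number of injections = 240240


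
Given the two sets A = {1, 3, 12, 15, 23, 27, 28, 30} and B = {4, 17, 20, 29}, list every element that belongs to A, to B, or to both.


A ∪ B = all elements in A or B (or both)
A = {1, 3, 12, 15, 23, 27, 28, 30}
B = {4, 17, 20, 29}
A ∪ B = {1, 3, 4, 12, 15, 17, 20, 23, 27, 28, 29, 30}

A ∪ B = {1, 3, 4, 12, 15, 17, 20, 23, 27, 28, 29, 30}


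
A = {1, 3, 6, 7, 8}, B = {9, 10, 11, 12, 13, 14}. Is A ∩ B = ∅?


Disjoint means A ∩ B = ∅.
A ∩ B = ∅
A ∩ B = ∅, so A and B are disjoint.

Yes, A and B are disjoint


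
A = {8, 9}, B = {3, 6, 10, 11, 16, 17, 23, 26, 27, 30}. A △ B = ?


A △ B = (A \ B) ∪ (B \ A) = elements in exactly one of A or B
A \ B = {8, 9}
B \ A = {3, 6, 10, 11, 16, 17, 23, 26, 27, 30}
A △ B = {3, 6, 8, 9, 10, 11, 16, 17, 23, 26, 27, 30}

A △ B = {3, 6, 8, 9, 10, 11, 16, 17, 23, 26, 27, 30}


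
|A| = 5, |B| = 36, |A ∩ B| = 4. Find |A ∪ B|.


|A ∪ B| = |A| + |B| - |A ∩ B|
= 5 + 36 - 4
= 37

|A ∪ B| = 37


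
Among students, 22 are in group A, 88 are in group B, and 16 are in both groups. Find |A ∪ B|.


|A ∪ B| = |A| + |B| - |A ∩ B|
= 22 + 88 - 16
= 94

|A ∪ B| = 94


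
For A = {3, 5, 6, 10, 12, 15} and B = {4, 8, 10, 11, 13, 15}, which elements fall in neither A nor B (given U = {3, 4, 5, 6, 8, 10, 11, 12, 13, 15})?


A = {3, 5, 6, 10, 12, 15}
B = {4, 8, 10, 11, 13, 15}
Region: in neither A nor B (given U = {3, 4, 5, 6, 8, 10, 11, 12, 13, 15})
Elements: ∅

Elements in neither A nor B (given U = {3, 4, 5, 6, 8, 10, 11, 12, 13, 15}): ∅


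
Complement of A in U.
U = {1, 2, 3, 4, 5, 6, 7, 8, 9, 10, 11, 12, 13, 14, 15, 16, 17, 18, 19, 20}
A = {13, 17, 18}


Aᶜ = U \ A = elements in U but not in A
U = {1, 2, 3, 4, 5, 6, 7, 8, 9, 10, 11, 12, 13, 14, 15, 16, 17, 18, 19, 20}
A = {13, 17, 18}
Aᶜ = {1, 2, 3, 4, 5, 6, 7, 8, 9, 10, 11, 12, 14, 15, 16, 19, 20}

Aᶜ = {1, 2, 3, 4, 5, 6, 7, 8, 9, 10, 11, 12, 14, 15, 16, 19, 20}


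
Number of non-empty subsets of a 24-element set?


Total subsets = 2^n = 2^24 = 16777216
Non-empty subsets exclude the empty set: 2^n - 1
= 16777216 - 1
= 16777215

Number of non-empty subsets = 16777215


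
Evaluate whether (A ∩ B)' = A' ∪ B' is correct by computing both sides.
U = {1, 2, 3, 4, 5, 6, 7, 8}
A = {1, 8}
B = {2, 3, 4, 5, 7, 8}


LHS: A ∩ B = {8}
(A ∩ B)' = U \ (A ∩ B) = {1, 2, 3, 4, 5, 6, 7}
A' = {2, 3, 4, 5, 6, 7}, B' = {1, 6}
Claimed RHS: A' ∪ B' = {1, 2, 3, 4, 5, 6, 7}
Identity is VALID: LHS = RHS = {1, 2, 3, 4, 5, 6, 7} ✓

Identity is valid. (A ∩ B)' = A' ∪ B' = {1, 2, 3, 4, 5, 6, 7}


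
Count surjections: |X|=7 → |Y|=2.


n = |X| = 7, k = |Y| = 2. Surjections via inclusion-exclusion:
S(n,k) = Σ(-1)^i × C(k,i) × (k-i)^n, i=0 to k
i=0: (-1)^0×C(2,0)×2^7 = 128
i=1: (-1)^1×C(2,1)×1^7 = -2
i=2: (-1)^2×C(2,2)×0^7 = 0
Total = 126

Number of surjections = 126


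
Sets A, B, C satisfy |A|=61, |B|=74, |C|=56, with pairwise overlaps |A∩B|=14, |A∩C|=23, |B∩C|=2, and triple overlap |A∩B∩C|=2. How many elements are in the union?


|A∪B∪C| = |A|+|B|+|C| - |A∩B|-|A∩C|-|B∩C| + |A∩B∩C|
= 61+74+56 - 14-23-2 + 2
= 191 - 39 + 2
= 154

|A ∪ B ∪ C| = 154


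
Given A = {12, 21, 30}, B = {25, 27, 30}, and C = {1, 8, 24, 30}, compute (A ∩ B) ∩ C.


A ∩ B = {30}
(A ∩ B) ∩ C = {30}

A ∩ B ∩ C = {30}


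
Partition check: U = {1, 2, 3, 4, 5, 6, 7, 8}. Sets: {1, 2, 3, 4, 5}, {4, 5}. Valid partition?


A partition requires: (1) non-empty parts, (2) pairwise disjoint, (3) union = U
Parts: {1, 2, 3, 4, 5}, {4, 5}
Union of parts: {1, 2, 3, 4, 5}
U = {1, 2, 3, 4, 5, 6, 7, 8}
All non-empty? True
Pairwise disjoint? False
Covers U? False

No, not a valid partition


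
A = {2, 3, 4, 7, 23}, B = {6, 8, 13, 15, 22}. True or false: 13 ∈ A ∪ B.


A = {2, 3, 4, 7, 23}, B = {6, 8, 13, 15, 22}
A ∪ B = all elements in A or B
A ∪ B = {2, 3, 4, 6, 7, 8, 13, 15, 22, 23}
Checking if 13 ∈ A ∪ B
13 is in A ∪ B → True

13 ∈ A ∪ B


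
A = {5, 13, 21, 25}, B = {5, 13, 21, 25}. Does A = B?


Two sets are equal iff they have exactly the same elements.
A = {5, 13, 21, 25}
B = {5, 13, 21, 25}
Same elements → A = B

Yes, A = B


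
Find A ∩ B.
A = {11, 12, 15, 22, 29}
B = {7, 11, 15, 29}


A ∩ B = elements in both A and B
A = {11, 12, 15, 22, 29}
B = {7, 11, 15, 29}
A ∩ B = {11, 15, 29}

A ∩ B = {11, 15, 29}


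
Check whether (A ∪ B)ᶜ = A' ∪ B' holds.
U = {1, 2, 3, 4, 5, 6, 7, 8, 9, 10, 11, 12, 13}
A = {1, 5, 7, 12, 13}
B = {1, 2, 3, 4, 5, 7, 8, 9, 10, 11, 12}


LHS: A ∪ B = {1, 2, 3, 4, 5, 7, 8, 9, 10, 11, 12, 13}
(A ∪ B)' = U \ (A ∪ B) = {6}
A' = {2, 3, 4, 6, 8, 9, 10, 11}, B' = {6, 13}
Claimed RHS: A' ∪ B' = {2, 3, 4, 6, 8, 9, 10, 11, 13}
Identity is INVALID: LHS = {6} but the RHS claimed here equals {2, 3, 4, 6, 8, 9, 10, 11, 13}. The correct form is (A ∪ B)' = A' ∩ B'.

Identity is invalid: (A ∪ B)' = {6} but A' ∪ B' = {2, 3, 4, 6, 8, 9, 10, 11, 13}. The correct De Morgan law is (A ∪ B)' = A' ∩ B'.


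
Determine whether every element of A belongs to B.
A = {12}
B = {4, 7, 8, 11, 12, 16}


A ⊆ B means every element of A is in B.
All elements of A are in B.
So A ⊆ B.

Yes, A ⊆ B


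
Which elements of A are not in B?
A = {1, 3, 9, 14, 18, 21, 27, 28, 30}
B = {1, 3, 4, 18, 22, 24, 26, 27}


A \ B = elements in A but not in B
A = {1, 3, 9, 14, 18, 21, 27, 28, 30}
B = {1, 3, 4, 18, 22, 24, 26, 27}
Remove from A any elements in B
A \ B = {9, 14, 21, 28, 30}

A \ B = {9, 14, 21, 28, 30}
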